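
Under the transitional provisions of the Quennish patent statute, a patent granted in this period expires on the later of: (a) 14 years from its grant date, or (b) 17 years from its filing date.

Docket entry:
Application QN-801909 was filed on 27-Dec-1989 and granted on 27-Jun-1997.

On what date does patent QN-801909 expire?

(a) grant + 14 years → 27 June 2011.
(b) filing + 17 years → 27 December 2006.
Later of the two: 27 June 2011.

2011-06-27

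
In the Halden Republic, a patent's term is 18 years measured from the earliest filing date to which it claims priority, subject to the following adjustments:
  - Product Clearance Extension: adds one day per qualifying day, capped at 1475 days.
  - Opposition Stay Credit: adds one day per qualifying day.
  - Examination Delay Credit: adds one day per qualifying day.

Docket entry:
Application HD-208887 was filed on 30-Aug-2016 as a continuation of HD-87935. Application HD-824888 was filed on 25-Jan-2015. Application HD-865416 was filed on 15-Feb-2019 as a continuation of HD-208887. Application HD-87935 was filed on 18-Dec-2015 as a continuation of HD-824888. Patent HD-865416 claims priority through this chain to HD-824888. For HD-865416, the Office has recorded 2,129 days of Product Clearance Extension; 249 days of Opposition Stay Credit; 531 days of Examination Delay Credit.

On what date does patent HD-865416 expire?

2039-03-30

Earliest priority filing: 25 January 2015.
Base term: 25 January 2015 + 18 years → 25 January 2033.
Product Clearance Extension: 2129 days claimed exceeds the 1475-day cap, so +1475 days → 8 February 2037.
Opposition Stay Credit: +249 days → 15 October 2037.
Examination Delay Credit: +531 days → 30 March 2039.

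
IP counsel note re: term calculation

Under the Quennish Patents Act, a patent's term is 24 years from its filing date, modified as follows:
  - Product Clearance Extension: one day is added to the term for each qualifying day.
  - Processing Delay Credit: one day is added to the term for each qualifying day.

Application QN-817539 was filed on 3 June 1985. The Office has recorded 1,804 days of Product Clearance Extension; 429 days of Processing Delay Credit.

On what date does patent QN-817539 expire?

2015-07-15

Base term: filing date + 24 years → 3 June 2009.
Product Clearance Extension: +1804 days → 12 May 2014.
Processing Delay Credit: +429 days → 15 July 2015.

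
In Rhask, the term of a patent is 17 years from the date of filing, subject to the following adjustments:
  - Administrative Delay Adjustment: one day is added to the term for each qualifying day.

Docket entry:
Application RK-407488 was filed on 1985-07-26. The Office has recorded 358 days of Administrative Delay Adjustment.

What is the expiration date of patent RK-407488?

2003-07-19

Base term: filing date + 17 years → 26 July 2002.
Administrative Delay Adjustment: +358 days → 19 July 2003.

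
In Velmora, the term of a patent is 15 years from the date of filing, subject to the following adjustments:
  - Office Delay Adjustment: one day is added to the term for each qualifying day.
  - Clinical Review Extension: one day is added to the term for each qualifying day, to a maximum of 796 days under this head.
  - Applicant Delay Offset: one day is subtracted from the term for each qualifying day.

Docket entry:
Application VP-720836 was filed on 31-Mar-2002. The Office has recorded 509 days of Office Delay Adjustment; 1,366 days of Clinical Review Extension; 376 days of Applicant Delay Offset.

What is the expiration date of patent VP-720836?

Base term: filing date + 15 years → 31 March 2017.
Office Delay Adjustment: +509 days → 22 August 2018.
Clinical Review Extension: 1366 days claimed exceeds the 796-day cap, so +796 days → 26 October 2020.
Applicant Delay Offset: −376 days → 16 October 2019.

October 16, 2019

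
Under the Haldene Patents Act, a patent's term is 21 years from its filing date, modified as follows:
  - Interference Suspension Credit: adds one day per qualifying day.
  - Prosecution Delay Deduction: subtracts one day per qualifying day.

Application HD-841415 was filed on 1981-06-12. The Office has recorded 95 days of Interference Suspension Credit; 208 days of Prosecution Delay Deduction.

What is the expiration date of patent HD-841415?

2002-02-19

Base term: filing date + 21 years → 12 June 2002.
Interference Suspension Credit: +95 days → 15 September 2002.
Prosecution Delay Deduction: −208 days → 19 February 2002.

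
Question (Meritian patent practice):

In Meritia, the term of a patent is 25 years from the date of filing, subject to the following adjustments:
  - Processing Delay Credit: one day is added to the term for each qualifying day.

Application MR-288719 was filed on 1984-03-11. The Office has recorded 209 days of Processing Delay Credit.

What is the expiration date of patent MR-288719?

2009-10-06

Base term: filing date + 25 years → 11 March 2009.
Processing Delay Credit: +209 days → 6 October 2009.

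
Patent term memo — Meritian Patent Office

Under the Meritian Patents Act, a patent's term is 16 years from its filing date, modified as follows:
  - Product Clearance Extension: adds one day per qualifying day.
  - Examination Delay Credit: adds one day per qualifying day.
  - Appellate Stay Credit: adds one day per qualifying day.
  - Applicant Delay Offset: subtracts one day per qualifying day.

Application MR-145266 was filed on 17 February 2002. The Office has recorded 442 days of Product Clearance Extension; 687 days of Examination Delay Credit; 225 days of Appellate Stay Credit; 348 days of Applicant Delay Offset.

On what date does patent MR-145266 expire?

Base term: filing date + 16 years → 17 February 2018.
Product Clearance Extension: +442 days → 5 May 2019.
Examination Delay Credit: +687 days → 22 March 2021.
Appellate Stay Credit: +225 days → 2 November 2021.
Applicant Delay Offset: −348 days → 19 November 2020.

2020-11-19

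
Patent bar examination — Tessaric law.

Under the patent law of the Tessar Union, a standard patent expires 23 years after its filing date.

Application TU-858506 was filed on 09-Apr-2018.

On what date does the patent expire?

April 9, 2041

Filing date + 23 years → 9 April 2041.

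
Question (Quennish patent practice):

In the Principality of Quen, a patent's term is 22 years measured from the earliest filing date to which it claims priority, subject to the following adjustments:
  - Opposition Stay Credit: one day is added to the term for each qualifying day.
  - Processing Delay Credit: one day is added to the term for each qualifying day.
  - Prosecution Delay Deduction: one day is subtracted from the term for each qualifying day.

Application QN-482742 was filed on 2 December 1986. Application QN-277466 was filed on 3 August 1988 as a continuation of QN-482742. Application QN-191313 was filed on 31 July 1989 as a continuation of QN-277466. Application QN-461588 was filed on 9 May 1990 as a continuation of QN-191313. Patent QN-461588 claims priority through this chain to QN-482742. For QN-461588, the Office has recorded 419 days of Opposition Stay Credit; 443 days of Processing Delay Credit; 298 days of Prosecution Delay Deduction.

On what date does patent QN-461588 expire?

Earliest priority filing: 2 December 1986.
Base term: 2 December 1986 + 22 years → 2 December 2008.
Opposition Stay Credit: +419 days → 25 January 2010.
Processing Delay Credit: +443 days → 13 April 2011.
Prosecution Delay Deduction: −298 days → 19 June 2010.

June 19, 2010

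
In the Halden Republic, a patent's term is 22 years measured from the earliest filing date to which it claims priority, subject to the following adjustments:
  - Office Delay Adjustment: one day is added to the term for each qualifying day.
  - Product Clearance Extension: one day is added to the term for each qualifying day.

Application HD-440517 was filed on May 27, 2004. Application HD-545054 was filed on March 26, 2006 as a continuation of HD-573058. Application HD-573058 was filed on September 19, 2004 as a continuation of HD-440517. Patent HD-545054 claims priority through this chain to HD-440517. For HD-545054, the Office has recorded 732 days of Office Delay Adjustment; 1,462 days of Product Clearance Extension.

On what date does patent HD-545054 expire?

Earliest priority filing: 27 May 2004.
Base term: 27 May 2004 + 22 years → 27 May 2026.
Office Delay Adjustment: +732 days → 28 May 2028.
Product Clearance Extension: +1462 days → 29 May 2032.

May 29, 2032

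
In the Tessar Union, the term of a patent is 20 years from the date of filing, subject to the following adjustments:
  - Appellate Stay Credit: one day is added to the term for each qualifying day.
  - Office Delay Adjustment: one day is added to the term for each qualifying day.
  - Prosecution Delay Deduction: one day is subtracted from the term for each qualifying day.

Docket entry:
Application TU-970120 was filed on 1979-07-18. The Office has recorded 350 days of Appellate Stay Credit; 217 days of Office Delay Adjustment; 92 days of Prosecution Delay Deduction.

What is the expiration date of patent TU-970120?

November 4, 2000

Base term: filing date + 20 years → 18 July 1999.
Appellate Stay Credit: +350 days → 2 July 2000.
Office Delay Adjustment: +217 days → 4 February 2001.
Prosecution Delay Deduction: −92 days → 4 November 2000.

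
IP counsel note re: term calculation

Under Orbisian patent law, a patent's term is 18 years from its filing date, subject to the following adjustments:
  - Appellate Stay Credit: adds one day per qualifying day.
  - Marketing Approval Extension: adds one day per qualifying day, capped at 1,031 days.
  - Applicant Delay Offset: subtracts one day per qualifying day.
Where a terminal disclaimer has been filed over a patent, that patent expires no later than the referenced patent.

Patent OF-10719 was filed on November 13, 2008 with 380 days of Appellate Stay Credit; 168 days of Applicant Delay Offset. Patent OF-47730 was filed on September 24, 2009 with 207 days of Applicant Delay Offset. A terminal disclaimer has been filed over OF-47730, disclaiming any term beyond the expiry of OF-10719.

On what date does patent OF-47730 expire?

Natural term of OF-47730:
  Base: filing + 18 years → 24 September 2027.
  Applicant Delay Offset: −207 days → 1 March 2027.
Expiry of referenced patent OF-10719:
  Base: filing + 18 years → 13 November 2026.
  Appellate Stay Credit: +380 days → 28 November 2027.
  Applicant Delay Offset: −168 days → 13 June 2027.
Terminal disclaimer: OF-47730 expires on the earlier of 1 March 2027 and 13 June 2027.

March 1, 2027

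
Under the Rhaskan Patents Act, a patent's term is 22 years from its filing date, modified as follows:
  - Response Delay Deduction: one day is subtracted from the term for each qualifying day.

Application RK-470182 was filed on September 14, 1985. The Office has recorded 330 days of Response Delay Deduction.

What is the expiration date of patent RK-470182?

Base term: filing date + 22 years → 14 September 2007.
Response Delay Deduction: −330 days → 19 October 2006.

2006-10-19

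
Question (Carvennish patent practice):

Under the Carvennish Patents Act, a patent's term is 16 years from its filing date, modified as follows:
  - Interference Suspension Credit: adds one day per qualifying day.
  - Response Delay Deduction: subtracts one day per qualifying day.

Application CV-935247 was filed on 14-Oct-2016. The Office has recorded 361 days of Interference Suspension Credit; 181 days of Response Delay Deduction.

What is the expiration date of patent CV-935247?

April 12, 2033

Base term: filing date + 16 years → 14 October 2032.
Interference Suspension Credit: +361 days → 10 October 2033.
Response Delay Deduction: −181 days → 12 April 2033.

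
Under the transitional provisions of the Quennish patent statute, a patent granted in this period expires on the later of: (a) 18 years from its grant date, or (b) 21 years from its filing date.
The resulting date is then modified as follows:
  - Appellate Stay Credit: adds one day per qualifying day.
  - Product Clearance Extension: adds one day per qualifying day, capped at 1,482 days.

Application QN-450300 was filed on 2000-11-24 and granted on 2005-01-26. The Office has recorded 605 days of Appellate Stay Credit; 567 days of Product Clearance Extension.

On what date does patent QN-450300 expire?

(a) grant + 18 years → 26 January 2023.
(b) filing + 21 years → 24 November 2021.
Later of the two: 26 January 2023.
Appellate Stay Credit: +605 days → 22 September 2024.
Product Clearance Extension: 567 days (within the 1482-day cap) → +567 days → 12 April 2026.

2026-04-12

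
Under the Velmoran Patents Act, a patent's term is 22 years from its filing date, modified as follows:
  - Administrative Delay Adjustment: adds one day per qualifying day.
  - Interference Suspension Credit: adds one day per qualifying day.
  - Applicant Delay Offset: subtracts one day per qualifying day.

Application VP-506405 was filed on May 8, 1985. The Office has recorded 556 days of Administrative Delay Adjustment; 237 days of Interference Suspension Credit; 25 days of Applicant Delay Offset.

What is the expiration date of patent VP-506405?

Base term: filing date + 22 years → 8 May 2007.
Administrative Delay Adjustment: +556 days → 14 November 2008.
Interference Suspension Credit: +237 days → 9 July 2009.
Applicant Delay Offset: −25 days → 14 June 2009.

2009-06-14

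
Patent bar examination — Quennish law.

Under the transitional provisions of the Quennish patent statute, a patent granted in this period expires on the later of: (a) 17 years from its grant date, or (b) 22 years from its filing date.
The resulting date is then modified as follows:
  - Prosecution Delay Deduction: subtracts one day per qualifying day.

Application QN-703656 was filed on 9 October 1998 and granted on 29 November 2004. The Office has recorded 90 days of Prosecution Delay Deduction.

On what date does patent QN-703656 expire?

(a) grant + 17 years → 29 November 2021.
(b) filing + 22 years → 9 October 2020.
Later of the two: 29 November 2021.
Prosecution Delay Deduction: −90 days → 31 August 2021.

August 31, 2021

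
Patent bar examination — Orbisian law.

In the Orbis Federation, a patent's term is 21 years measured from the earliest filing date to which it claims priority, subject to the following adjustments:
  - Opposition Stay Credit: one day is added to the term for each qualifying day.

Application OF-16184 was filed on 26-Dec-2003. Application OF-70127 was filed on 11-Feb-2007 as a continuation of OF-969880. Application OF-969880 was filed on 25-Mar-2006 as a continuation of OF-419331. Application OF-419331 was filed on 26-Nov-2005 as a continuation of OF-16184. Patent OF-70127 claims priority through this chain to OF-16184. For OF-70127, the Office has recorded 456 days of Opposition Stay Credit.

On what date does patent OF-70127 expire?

Earliest priority filing: 26 December 2003.
Base term: 26 December 2003 + 21 years → 26 December 2024.
Opposition Stay Credit: +456 days → 27 March 2026.

March 27, 2026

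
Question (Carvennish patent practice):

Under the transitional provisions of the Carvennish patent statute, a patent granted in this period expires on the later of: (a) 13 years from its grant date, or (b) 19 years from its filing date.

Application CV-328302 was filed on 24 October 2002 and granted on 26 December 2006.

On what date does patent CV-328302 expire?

October 24, 2021

(a) grant + 13 years → 26 December 2019.
(b) filing + 19 years → 24 October 2021.
Later of the two: 24 October 2021.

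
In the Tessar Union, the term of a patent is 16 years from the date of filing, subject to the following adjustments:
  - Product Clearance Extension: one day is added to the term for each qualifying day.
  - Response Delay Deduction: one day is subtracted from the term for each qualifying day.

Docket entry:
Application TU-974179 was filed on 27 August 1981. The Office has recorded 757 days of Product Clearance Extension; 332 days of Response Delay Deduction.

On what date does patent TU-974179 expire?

Base term: filing date + 16 years → 27 August 1997.
Product Clearance Extension: +757 days → 23 September 1999.
Response Delay Deduction: −332 days → 26 October 1998.

October 26, 1998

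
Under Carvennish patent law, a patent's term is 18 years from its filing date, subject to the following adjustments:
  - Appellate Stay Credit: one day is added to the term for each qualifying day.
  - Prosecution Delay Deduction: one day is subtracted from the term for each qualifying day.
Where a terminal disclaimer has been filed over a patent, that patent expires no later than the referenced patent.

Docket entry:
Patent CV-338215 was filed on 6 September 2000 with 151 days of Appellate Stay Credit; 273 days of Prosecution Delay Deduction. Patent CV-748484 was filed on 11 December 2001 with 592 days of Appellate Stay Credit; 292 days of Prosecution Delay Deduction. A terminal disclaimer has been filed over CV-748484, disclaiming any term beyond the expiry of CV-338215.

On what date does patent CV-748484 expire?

Natural term of CV-748484:
  Base: filing + 18 years → 11 December 2019.
  Appellate Stay Credit: +592 days → 25 July 2021.
  Prosecution Delay Deduction: −292 days → 6 October 2020.
Expiry of referenced patent CV-338215:
  Base: filing + 18 years → 6 September 2018.
  Appellate Stay Credit: +151 days → 4 February 2019.
  Prosecution Delay Deduction: −273 days → 7 May 2018.
Terminal disclaimer: CV-748484 expires on the earlier of 6 October 2020 and 7 May 2018.

May 7, 2018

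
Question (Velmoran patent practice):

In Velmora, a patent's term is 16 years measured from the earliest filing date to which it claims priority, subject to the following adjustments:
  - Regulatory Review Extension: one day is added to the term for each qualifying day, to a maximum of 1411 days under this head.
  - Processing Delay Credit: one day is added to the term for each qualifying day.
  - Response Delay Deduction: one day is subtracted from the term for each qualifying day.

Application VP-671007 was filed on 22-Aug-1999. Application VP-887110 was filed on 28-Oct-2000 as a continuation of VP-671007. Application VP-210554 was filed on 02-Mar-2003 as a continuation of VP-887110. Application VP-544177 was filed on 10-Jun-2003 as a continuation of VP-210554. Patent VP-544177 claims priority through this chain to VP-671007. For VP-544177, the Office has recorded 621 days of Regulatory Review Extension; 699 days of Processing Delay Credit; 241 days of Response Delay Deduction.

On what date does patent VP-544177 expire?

August 5, 2018

Earliest priority filing: 22 August 1999.
Base term: 22 August 1999 + 16 years → 22 August 2015.
Regulatory Review Extension: 621 days (within the 1411-day cap) → +621 days → 4 May 2017.
Processing Delay Credit: +699 days → 3 April 2019.
Response Delay Deduction: −241 days → 5 August 2018.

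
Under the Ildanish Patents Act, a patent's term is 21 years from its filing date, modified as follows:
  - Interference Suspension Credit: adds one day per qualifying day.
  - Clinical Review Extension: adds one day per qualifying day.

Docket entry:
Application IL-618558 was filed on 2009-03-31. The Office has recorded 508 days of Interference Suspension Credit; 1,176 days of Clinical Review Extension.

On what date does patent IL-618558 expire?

Base term: filing date + 21 years → 31 March 2030.
Interference Suspension Credit: +508 days → 21 August 2031.
Clinical Review Extension: +1176 days → 9 November 2034.

2034-11-09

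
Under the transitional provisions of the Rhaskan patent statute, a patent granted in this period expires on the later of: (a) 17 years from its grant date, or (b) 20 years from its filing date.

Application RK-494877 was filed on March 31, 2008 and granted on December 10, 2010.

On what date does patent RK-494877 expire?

(a) grant + 17 years → 10 December 2027.
(b) filing + 20 years → 31 March 2028.
Later of the two: 31 March 2028.

March 31, 2028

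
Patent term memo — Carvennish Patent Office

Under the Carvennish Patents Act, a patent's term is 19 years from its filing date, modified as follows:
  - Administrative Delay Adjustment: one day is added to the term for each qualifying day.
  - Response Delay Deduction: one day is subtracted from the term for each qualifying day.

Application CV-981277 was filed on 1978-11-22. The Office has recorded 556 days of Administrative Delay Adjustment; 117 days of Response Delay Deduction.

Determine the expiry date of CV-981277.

Base term: filing date + 19 years → 22 November 1997.
Administrative Delay Adjustment: +556 days → 1 June 1999.
Response Delay Deduction: −117 days → 4 February 1999.

February 4, 1999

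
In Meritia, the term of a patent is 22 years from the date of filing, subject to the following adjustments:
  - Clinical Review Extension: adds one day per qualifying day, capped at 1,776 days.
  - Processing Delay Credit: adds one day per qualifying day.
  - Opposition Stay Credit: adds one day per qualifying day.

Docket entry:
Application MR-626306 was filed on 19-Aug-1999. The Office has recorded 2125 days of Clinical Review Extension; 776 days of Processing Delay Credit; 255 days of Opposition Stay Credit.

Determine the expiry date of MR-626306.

Base term: filing date + 22 years → 19 August 2021.
Clinical Review Extension: 2125 days claimed exceeds the 1776-day cap, so +1776 days → 30 June 2026.
Processing Delay Credit: +776 days → 14 August 2028.
Opposition Stay Credit: +255 days → 26 April 2029.

April 26, 2029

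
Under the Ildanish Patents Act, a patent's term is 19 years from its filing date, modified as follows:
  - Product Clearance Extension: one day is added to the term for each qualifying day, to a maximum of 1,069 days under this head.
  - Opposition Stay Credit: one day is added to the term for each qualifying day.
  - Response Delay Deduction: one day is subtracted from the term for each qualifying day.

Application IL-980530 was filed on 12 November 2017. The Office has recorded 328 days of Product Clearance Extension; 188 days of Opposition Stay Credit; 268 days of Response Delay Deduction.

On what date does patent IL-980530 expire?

July 18, 2037

Base term: filing date + 19 years → 12 November 2036.
Product Clearance Extension: 328 days (within the 1069-day cap) → +328 days → 6 October 2037.
Opposition Stay Credit: +188 days → 12 April 2038.
Response Delay Deduction: −268 days → 18 July 2037.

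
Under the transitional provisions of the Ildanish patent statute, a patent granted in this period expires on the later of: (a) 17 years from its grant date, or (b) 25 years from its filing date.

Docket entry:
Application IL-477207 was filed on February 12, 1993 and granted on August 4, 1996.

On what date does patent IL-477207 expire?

February 12, 2018

(a) grant + 17 years → 4 August 2013.
(b) filing + 25 years → 12 February 2018.
Later of the two: 12 February 2018.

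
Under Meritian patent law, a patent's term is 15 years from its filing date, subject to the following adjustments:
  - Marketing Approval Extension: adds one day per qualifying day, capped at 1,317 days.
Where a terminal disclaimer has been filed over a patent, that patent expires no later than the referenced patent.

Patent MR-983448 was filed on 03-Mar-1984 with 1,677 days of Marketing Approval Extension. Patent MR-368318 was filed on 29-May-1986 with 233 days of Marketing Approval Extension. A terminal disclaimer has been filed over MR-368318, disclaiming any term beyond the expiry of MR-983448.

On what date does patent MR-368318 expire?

Natural term of MR-368318:
  Base: filing + 15 years → 29 May 2001.
  Marketing Approval Extension: 233 days (within the 1317-day cap) → +233 days → 17 January 2002.
Expiry of referenced patent MR-983448:
  Base: filing + 15 years → 3 March 1999.
  Marketing Approval Extension: 1677 days claimed exceeds the 1317-day cap, so +1317 days → 10 October 2002.
Terminal disclaimer: MR-368318 expires on the earlier of 17 January 2002 and 10 October 2002.

January 17, 2002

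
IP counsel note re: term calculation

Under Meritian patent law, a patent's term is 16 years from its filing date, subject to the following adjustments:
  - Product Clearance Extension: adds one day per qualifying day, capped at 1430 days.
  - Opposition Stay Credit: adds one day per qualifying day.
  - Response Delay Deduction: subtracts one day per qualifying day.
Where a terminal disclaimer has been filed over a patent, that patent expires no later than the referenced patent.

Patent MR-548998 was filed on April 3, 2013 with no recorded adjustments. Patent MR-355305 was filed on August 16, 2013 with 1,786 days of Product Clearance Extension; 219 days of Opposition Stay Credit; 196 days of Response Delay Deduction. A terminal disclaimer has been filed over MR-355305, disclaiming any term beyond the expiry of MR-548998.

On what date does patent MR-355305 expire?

2029-04-03

Natural term of MR-355305:
  Base: filing + 16 years → 16 August 2029.
  Product Clearance Extension: 1786 days claimed exceeds the 1430-day cap, so +1430 days → 16 July 2033.
  Opposition Stay Credit: +219 days → 20 February 2034.
  Response Delay Deduction: −196 days → 8 August 2033.
Expiry of referenced patent MR-548998:
  Base: filing + 16 years → 3 April 2029.
Terminal disclaimer: MR-355305 expires on the earlier of 8 August 2033 and 3 April 2029.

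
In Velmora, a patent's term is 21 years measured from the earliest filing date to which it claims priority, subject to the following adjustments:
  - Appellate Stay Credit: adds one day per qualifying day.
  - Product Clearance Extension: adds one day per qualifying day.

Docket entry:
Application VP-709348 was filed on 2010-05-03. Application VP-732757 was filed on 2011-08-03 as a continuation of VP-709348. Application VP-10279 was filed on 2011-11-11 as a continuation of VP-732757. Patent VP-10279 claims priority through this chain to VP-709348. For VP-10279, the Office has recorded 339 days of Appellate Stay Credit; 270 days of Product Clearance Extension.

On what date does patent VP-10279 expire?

2033-01-01

Earliest priority filing: 3 May 2010.
Base term: 3 May 2010 + 21 years → 3 May 2031.
Appellate Stay Credit: +339 days → 6 April 2032.
Product Clearance Extension: +270 days → 1 January 2033.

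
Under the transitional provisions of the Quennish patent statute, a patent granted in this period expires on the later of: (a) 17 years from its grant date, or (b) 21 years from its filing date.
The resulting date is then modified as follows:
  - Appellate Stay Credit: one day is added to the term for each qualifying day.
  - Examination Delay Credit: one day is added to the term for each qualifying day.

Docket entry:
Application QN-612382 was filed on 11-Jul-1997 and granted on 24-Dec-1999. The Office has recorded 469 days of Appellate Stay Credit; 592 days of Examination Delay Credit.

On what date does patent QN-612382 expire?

2021-06-06

(a) grant + 17 years → 24 December 2016.
(b) filing + 21 years → 11 July 2018.
Later of the two: 11 July 2018.
Appellate Stay Credit: +469 days → 23 October 2019.
Examination Delay Credit: +592 days → 6 June 2021.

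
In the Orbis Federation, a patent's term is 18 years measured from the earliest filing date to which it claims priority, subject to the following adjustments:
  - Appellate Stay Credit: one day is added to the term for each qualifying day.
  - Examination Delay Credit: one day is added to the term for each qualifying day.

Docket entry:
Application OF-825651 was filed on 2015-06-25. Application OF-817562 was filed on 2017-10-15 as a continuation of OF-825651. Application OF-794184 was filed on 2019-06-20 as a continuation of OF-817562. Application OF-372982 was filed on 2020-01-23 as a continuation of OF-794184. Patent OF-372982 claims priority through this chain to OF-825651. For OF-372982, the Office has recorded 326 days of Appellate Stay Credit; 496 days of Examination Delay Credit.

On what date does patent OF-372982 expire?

2035-09-25

Earliest priority filing: 25 June 2015.
Base term: 25 June 2015 + 18 years → 25 June 2033.
Appellate Stay Credit: +326 days → 17 May 2034.
Examination Delay Credit: +496 days → 25 September 2035.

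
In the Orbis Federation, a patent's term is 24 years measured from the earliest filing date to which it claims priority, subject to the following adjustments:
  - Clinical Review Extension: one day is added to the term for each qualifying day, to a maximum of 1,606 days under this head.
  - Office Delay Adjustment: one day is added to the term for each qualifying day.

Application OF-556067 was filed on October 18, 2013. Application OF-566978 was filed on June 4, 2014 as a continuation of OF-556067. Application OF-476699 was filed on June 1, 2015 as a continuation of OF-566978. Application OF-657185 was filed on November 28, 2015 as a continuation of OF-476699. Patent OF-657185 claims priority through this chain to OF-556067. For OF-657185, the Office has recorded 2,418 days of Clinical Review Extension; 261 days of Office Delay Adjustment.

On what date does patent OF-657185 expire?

November 28, 2042

Earliest priority filing: 18 October 2013.
Base term: 18 October 2013 + 24 years → 18 October 2037.
Clinical Review Extension: 2418 days claimed exceeds the 1606-day cap, so +1606 days → 12 March 2042.
Office Delay Adjustment: +261 days → 28 November 2042.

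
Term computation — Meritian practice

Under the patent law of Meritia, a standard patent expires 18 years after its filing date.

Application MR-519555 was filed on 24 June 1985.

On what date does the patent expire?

June 24, 2003

Filing date + 18 years → 24 June 2003.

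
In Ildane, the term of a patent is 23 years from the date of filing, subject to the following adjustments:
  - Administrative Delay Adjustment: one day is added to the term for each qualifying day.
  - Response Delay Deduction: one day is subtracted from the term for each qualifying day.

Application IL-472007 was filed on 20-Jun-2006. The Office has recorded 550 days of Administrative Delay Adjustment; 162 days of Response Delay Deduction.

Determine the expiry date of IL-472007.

Base term: filing date + 23 years → 20 June 2029.
Administrative Delay Adjustment: +550 days → 22 December 2030.
Response Delay Deduction: −162 days → 13 July 2030.

2030-07-13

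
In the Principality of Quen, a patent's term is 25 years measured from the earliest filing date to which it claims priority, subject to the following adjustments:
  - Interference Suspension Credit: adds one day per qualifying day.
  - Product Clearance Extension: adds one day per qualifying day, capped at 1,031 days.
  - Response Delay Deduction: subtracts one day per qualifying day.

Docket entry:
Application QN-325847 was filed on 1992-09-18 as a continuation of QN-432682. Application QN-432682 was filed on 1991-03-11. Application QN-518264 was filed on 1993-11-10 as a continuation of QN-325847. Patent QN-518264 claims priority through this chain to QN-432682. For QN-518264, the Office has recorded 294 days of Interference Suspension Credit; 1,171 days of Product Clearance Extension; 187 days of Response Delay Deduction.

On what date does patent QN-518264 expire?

Earliest priority filing: 11 March 1991.
Base term: 11 March 1991 + 25 years → 11 March 2016.
Interference Suspension Credit: +294 days → 30 December 2016.
Product Clearance Extension: 1171 days claimed exceeds the 1031-day cap, so +1031 days → 27 October 2019.
Response Delay Deduction: −187 days → 23 April 2019.

2019-04-23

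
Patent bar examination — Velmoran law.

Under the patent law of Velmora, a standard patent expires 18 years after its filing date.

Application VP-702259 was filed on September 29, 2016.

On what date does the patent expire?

September 29, 2034

Filing date + 18 years → 29 September 2034.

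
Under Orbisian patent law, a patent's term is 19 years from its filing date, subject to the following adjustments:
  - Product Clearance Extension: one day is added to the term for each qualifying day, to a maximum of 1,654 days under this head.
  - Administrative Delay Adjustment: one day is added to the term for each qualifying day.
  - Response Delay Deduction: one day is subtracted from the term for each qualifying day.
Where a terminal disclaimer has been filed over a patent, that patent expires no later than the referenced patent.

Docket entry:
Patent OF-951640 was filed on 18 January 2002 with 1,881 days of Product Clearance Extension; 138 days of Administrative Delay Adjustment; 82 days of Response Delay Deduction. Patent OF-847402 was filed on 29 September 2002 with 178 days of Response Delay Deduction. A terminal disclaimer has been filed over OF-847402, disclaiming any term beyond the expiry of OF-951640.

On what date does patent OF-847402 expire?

2021-04-04

Natural term of OF-847402:
  Base: filing + 19 years → 29 September 2021.
  Response Delay Deduction: −178 days → 4 April 2021.
Expiry of referenced patent OF-951640:
  Base: filing + 19 years → 18 January 2021.
  Product Clearance Extension: 1881 days claimed exceeds the 1654-day cap, so +1654 days → 30 July 2025.
  Administrative Delay Adjustment: +138 days → 15 December 2025.
  Response Delay Deduction: −82 days → 24 September 2025.
Terminal disclaimer: OF-847402 expires on the earlier of 4 April 2021 and 24 September 2025.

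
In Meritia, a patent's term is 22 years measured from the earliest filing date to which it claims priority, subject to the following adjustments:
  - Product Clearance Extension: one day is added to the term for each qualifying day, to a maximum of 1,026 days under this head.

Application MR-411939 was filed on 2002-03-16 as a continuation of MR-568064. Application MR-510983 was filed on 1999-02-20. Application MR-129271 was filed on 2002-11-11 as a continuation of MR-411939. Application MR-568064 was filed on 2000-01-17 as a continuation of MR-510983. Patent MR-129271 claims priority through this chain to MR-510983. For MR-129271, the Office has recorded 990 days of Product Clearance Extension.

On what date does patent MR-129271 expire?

November 7, 2023

Earliest priority filing: 20 February 1999.
Base term: 20 February 1999 + 22 years → 20 February 2021.
Product Clearance Extension: 990 days (within the 1026-day cap) → +990 days → 7 November 2023.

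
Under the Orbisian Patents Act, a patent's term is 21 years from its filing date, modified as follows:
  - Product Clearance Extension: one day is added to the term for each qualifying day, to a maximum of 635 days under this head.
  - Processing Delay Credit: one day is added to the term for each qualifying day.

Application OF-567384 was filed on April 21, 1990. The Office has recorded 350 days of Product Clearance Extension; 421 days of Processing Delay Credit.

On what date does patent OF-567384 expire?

Base term: filing date + 21 years → 21 April 2011.
Product Clearance Extension: 350 days (within the 635-day cap) → +350 days → 5 April 2012.
Processing Delay Credit: +421 days → 31 May 2013.

May 31, 2013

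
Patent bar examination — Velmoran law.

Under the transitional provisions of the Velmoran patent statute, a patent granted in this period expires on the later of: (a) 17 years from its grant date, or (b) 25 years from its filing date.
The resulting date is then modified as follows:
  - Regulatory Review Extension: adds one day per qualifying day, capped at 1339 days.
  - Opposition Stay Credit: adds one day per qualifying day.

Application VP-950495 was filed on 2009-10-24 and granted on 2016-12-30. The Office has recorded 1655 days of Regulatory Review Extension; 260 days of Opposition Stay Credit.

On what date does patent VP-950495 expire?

2039-03-11

(a) grant + 17 years → 30 December 2033.
(b) filing + 25 years → 24 October 2034.
Later of the two: 24 October 2034.
Regulatory Review Extension: 1655 days claimed exceeds the 1339-day cap, so +1339 days → 24 June 2038.
Opposition Stay Credit: +260 days → 11 March 2039.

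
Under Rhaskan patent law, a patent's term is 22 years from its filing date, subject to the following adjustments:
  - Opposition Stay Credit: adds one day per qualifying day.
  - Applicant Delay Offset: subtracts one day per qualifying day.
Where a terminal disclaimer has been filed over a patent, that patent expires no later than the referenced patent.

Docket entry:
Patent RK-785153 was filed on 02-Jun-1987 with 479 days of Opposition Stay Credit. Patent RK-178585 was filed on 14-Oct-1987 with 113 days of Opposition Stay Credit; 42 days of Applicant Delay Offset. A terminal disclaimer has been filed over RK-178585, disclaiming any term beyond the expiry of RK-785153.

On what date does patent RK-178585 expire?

December 24, 2009

Natural term of RK-178585:
  Base: filing + 22 years → 14 October 2009.
  Opposition Stay Credit: +113 days → 4 February 2010.
  Applicant Delay Offset: −42 days → 24 December 2009.
Expiry of referenced patent RK-785153:
  Base: filing + 22 years → 2 June 2009.
  Opposition Stay Credit: +479 days → 24 September 2010.
Terminal disclaimer: RK-178585 expires on the earlier of 24 December 2009 and 24 September 2010.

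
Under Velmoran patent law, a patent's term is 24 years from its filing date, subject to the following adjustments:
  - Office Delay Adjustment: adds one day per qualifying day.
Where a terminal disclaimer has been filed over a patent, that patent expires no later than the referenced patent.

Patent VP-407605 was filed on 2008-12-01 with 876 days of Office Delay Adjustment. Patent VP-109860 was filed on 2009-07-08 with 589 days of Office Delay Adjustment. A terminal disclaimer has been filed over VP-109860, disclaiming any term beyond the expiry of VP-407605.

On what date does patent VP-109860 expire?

February 17, 2035

Natural term of VP-109860:
  Base: filing + 24 years → 8 July 2033.
  Office Delay Adjustment: +589 days → 17 February 2035.
Expiry of referenced patent VP-407605:
  Base: filing + 24 years → 1 December 2032.
  Office Delay Adjustment: +876 days → 26 April 2035.
Terminal disclaimer: VP-109860 expires on the earlier of 17 February 2035 and 26 April 2035.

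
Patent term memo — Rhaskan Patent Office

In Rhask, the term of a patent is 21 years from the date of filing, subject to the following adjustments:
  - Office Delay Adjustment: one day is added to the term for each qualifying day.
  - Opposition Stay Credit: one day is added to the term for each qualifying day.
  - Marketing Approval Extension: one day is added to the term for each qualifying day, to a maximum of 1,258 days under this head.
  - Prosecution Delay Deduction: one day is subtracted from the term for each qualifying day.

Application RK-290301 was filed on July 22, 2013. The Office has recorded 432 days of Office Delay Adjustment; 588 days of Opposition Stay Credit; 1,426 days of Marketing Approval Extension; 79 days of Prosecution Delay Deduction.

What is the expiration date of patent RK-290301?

Base term: filing date + 21 years → 22 July 2034.
Office Delay Adjustment: +432 days → 27 September 2035.
Opposition Stay Credit: +588 days → 7 May 2037.
Marketing Approval Extension: 1426 days claimed exceeds the 1258-day cap, so +1258 days → 16 October 2040.
Prosecution Delay Deduction: −79 days → 29 July 2040.

2040-07-29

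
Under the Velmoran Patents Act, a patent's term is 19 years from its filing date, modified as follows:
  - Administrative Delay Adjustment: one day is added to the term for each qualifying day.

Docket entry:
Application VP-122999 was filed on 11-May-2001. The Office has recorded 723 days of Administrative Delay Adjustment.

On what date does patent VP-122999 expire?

May 4, 2022

Base term: filing date + 19 years → 11 May 2020.
Administrative Delay Adjustment: +723 days → 4 May 2022.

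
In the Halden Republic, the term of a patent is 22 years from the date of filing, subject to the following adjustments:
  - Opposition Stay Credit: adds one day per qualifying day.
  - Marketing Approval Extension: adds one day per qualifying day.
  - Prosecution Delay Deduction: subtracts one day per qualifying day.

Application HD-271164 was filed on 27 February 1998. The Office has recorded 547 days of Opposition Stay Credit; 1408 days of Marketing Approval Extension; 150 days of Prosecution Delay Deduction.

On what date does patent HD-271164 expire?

2025-02-05

Base term: filing date + 22 years → 27 February 2020.
Opposition Stay Credit: +547 days → 27 August 2021.
Marketing Approval Extension: +1408 days → 5 July 2025.
Prosecution Delay Deduction: −150 days → 5 February 2025.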